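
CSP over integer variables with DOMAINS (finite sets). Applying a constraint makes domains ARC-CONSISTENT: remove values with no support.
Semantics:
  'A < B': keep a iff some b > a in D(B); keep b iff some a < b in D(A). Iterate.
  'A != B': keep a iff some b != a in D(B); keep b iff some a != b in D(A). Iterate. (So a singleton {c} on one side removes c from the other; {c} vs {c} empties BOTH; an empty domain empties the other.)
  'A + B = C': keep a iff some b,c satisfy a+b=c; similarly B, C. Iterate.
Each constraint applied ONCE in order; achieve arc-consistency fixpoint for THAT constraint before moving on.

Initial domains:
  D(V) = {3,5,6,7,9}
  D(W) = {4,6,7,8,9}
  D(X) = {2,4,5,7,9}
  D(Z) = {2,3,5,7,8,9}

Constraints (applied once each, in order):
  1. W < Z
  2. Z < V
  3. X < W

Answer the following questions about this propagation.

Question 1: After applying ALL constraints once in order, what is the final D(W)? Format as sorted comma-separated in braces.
Constraint 1 (W < Z) on D(W)={4,6,7,8,9} D(Z)={2,3,5,7,8,9}: W {4,6,7,8,9}->{4,6,7,8}; Z {2,3,5,7,8,9}->{5,7,8,9}
Constraint 2 (Z < V) on D(Z)={5,7,8,9} D(V)={3,5,6,7,9}: Z {5,7,8,9}->{5,7,8}; V {3,5,6,7,9}->{6,7,9}
Constraint 3 (X < W) on D(X)={2,4,5,7,9} D(W)={4,6,7,8}: X {2,4,5,7,9}->{2,4,5,7}
So after all 3 constraints: D(W) = {4,6,7,8}

Answer: {4,6,7,8}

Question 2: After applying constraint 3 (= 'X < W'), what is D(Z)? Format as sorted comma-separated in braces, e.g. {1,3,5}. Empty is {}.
Answer: {5,7,8}

Derivation:
Constraint 1 (W < Z) on D(W)={4,6,7,8,9} D(Z)={2,3,5,7,8,9}: W {4,6,7,8,9}->{4,6,7,8}; Z {2,3,5,7,8,9}->{5,7,8,9}
Constraint 2 (Z < V) on D(Z)={5,7,8,9} D(V)={3,5,6,7,9}: Z {5,7,8,9}->{5,7,8}; V {3,5,6,7,9}->{6,7,9}
Constraint 3 (X < W) on D(X)={2,4,5,7,9} D(W)={4,6,7,8}: X {2,4,5,7,9}->{2,4,5,7}
So after constraint 3: D(Z) = {5,7,8}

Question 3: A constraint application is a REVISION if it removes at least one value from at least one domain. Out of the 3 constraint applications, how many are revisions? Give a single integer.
Constraint 1 (W < Z) on D(W)={4,6,7,8,9} D(Z)={2,3,5,7,8,9}: W {4,6,7,8,9}->{4,6,7,8}; Z {2,3,5,7,8,9}->{5,7,8,9} => REVISION
Constraint 2 (Z < V) on D(Z)={5,7,8,9} D(V)={3,5,6,7,9}: Z {5,7,8,9}->{5,7,8}; V {3,5,6,7,9}->{6,7,9} => REVISION
Constraint 3 (X < W) on D(X)={2,4,5,7,9} D(W)={4,6,7,8}: X {2,4,5,7,9}->{2,4,5,7} => REVISION
Total revisions = 3

Answer: 3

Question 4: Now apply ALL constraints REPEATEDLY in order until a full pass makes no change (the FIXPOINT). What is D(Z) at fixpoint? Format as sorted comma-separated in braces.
pass 0 (initial): D(Z)={2,3,5,7,8,9}
pass 1: V {3,5,6,7,9}->{6,7,9}; W {4,6,7,8,9}->{4,6,7,8}; X {2,4,5,7,9}->{2,4,5,7}; Z {2,3,5,7,8,9}->{5,7,8}
pass 2: W {4,6,7,8}->{4,6,7}; X {2,4,5,7}->{2,4,5}
pass 3: no change
Fixpoint after 3 passes: D(Z) = {5,7,8}

Answer: {5,7,8}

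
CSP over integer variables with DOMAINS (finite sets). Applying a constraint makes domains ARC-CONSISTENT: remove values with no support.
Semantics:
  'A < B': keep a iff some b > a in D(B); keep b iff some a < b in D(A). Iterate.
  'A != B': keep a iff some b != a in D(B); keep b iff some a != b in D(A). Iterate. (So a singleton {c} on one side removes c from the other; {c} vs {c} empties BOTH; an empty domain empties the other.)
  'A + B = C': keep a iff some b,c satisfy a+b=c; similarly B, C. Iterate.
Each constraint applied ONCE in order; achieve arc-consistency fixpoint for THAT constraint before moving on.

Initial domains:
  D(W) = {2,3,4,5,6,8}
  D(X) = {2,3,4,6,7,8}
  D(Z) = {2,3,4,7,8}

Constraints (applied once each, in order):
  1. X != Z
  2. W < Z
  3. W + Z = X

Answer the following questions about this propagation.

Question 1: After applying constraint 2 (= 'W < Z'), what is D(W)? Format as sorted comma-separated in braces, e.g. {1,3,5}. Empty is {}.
Constraint 1 (X != Z) on D(X)={2,3,4,6,7,8} D(Z)={2,3,4,7,8}: no change
Constraint 2 (W < Z) on D(W)={2,3,4,5,6,8} D(Z)={2,3,4,7,8}: W {2,3,4,5,6,8}->{2,3,4,5,6}; Z {2,3,4,7,8}->{3,4,7,8}
So after constraint 2: D(W) = {2,3,4,5,6}

Answer: {2,3,4,5,6}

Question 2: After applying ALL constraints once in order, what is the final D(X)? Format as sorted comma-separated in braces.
Answer: {6,7,8}

Derivation:
Constraint 1 (X != Z) on D(X)={2,3,4,6,7,8} D(Z)={2,3,4,7,8}: no change
Constraint 2 (W < Z) on D(W)={2,3,4,5,6,8} D(Z)={2,3,4,7,8}: W {2,3,4,5,6,8}->{2,3,4,5,6}; Z {2,3,4,7,8}->{3,4,7,8}
Constraint 3 (W + Z = X) on D(W)={2,3,4,5,6} D(Z)={3,4,7,8} D(X)={2,3,4,6,7,8}: W {2,3,4,5,6}->{2,3,4,5}; Z {3,4,7,8}->{3,4}; X {2,3,4,6,7,8}->{6,7,8}
So after all 3 constraints: D(X) = {6,7,8}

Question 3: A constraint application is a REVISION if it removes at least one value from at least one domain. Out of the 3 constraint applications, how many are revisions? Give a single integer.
Constraint 1 (X != Z) on D(X)={2,3,4,6,7,8} D(Z)={2,3,4,7,8}: no change => not a revision
Constraint 2 (W < Z) on D(W)={2,3,4,5,6,8} D(Z)={2,3,4,7,8}: W {2,3,4,5,6,8}->{2,3,4,5,6}; Z {2,3,4,7,8}->{3,4,7,8} => REVISION
Constraint 3 (W + Z = X) on D(W)={2,3,4,5,6} D(Z)={3,4,7,8} D(X)={2,3,4,6,7,8}: W {2,3,4,5,6}->{2,3,4,5}; Z {3,4,7,8}->{3,4}; X {2,3,4,6,7,8}->{6,7,8} => REVISION
Total revisions = 2

Answer: 2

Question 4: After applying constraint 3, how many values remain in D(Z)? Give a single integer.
Answer: 2

Derivation:
Constraint 1 (X != Z) on D(X)={2,3,4,6,7,8} D(Z)={2,3,4,7,8}: no change
Constraint 2 (W < Z) on D(W)={2,3,4,5,6,8} D(Z)={2,3,4,7,8}: W {2,3,4,5,6,8}->{2,3,4,5,6}; Z {2,3,4,7,8}->{3,4,7,8}
Constraint 3 (W + Z = X) on D(W)={2,3,4,5,6} D(Z)={3,4,7,8} D(X)={2,3,4,6,7,8}: W {2,3,4,5,6}->{2,3,4,5}; Z {3,4,7,8}->{3,4}; X {2,3,4,6,7,8}->{6,7,8}
So after constraint 3: D(Z)={3,4}, size = 2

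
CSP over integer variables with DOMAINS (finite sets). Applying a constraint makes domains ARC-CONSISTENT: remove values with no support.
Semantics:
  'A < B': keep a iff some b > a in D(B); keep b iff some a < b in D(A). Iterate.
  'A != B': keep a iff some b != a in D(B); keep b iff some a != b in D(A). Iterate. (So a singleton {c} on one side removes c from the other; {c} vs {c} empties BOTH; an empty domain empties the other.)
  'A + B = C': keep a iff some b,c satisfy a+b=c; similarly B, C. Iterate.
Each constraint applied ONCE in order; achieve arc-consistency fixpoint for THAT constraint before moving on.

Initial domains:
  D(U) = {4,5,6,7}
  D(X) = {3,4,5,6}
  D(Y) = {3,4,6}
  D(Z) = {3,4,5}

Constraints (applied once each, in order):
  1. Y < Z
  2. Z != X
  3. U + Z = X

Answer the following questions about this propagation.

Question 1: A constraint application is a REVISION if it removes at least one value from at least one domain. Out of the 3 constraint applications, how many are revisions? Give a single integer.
Constraint 1 (Y < Z) on D(Y)={3,4,6} D(Z)={3,4,5}: Y {3,4,6}->{3,4}; Z {3,4,5}->{4,5} => REVISION
Constraint 2 (Z != X) on D(Z)={4,5} D(X)={3,4,5,6}: no change => not a revision
Constraint 3 (U + Z = X) on D(U)={4,5,6,7} D(Z)={4,5} D(X)={3,4,5,6}: U {4,5,6,7}->{}; Z {4,5}->{}; X {3,4,5,6}->{} => REVISION
Total revisions = 2

Answer: 2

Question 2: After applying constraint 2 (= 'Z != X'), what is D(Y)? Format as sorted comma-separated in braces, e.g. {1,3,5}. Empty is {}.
Answer: {3,4}

Derivation:
Constraint 1 (Y < Z) on D(Y)={3,4,6} D(Z)={3,4,5}: Y {3,4,6}->{3,4}; Z {3,4,5}->{4,5}
Constraint 2 (Z != X) on D(Z)={4,5} D(X)={3,4,5,6}: no change
So after constraint 2: D(Y) = {3,4}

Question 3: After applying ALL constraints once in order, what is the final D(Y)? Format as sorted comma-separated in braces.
Constraint 1 (Y < Z) on D(Y)={3,4,6} D(Z)={3,4,5}: Y {3,4,6}->{3,4}; Z {3,4,5}->{4,5}
Constraint 2 (Z != X) on D(Z)={4,5} D(X)={3,4,5,6}: no change
Constraint 3 (U + Z = X) on D(U)={4,5,6,7} D(Z)={4,5} D(X)={3,4,5,6}: U {4,5,6,7}->{}; Z {4,5}->{}; X {3,4,5,6}->{}
So after all 3 constraints: D(Y) = {3,4}

Answer: {3,4}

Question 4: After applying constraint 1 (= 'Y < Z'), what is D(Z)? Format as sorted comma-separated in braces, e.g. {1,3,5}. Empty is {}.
Constraint 1 (Y < Z) on D(Y)={3,4,6} D(Z)={3,4,5}: Y {3,4,6}->{3,4}; Z {3,4,5}->{4,5}
So after constraint 1: D(Z) = {4,5}

Answer: {4,5}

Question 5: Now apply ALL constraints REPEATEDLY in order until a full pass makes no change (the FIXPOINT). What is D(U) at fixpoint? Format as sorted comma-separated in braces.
Answer: {}

Derivation:
pass 0 (initial): D(U)={4,5,6,7}
pass 1: U {4,5,6,7}->{}; X {3,4,5,6}->{}; Y {3,4,6}->{3,4}; Z {3,4,5}->{}
pass 2: Y {3,4}->{}
pass 3: no change
Fixpoint after 3 passes: D(U) = {}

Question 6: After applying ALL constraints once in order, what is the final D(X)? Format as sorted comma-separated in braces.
Constraint 1 (Y < Z) on D(Y)={3,4,6} D(Z)={3,4,5}: Y {3,4,6}->{3,4}; Z {3,4,5}->{4,5}
Constraint 2 (Z != X) on D(Z)={4,5} D(X)={3,4,5,6}: no change
Constraint 3 (U + Z = X) on D(U)={4,5,6,7} D(Z)={4,5} D(X)={3,4,5,6}: U {4,5,6,7}->{}; Z {4,5}->{}; X {3,4,5,6}->{}
So after all 3 constraints: D(X) = {}

Answer: {}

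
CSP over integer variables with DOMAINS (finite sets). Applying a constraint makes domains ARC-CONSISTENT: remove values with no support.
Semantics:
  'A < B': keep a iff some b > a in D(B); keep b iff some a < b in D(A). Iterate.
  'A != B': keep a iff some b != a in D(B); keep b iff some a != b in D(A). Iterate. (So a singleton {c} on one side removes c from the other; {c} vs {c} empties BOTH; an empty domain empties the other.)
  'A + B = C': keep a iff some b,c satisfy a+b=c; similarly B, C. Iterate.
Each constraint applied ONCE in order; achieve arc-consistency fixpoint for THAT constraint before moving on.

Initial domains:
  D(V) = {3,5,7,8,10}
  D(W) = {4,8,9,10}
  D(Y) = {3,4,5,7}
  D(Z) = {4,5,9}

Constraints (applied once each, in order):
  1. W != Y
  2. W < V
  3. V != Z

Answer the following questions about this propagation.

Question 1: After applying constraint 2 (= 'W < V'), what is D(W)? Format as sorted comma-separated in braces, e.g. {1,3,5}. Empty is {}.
Constraint 1 (W != Y) on D(W)={4,8,9,10} D(Y)={3,4,5,7}: no change
Constraint 2 (W < V) on D(W)={4,8,9,10} D(V)={3,5,7,8,10}: W {4,8,9,10}->{4,8,9}; V {3,5,7,8,10}->{5,7,8,10}
So after constraint 2: D(W) = {4,8,9}

Answer: {4,8,9}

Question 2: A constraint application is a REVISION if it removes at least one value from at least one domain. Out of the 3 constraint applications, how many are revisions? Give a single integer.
Answer: 1

Derivation:
Constraint 1 (W != Y) on D(W)={4,8,9,10} D(Y)={3,4,5,7}: no change => not a revision
Constraint 2 (W < V) on D(W)={4,8,9,10} D(V)={3,5,7,8,10}: W {4,8,9,10}->{4,8,9}; V {3,5,7,8,10}->{5,7,8,10} => REVISION
Constraint 3 (V != Z) on D(V)={5,7,8,10} D(Z)={4,5,9}: no change => not a revision
Total revisions = 1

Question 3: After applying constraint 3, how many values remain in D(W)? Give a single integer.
Answer: 3

Derivation:
Constraint 1 (W != Y) on D(W)={4,8,9,10} D(Y)={3,4,5,7}: no change
Constraint 2 (W < V) on D(W)={4,8,9,10} D(V)={3,5,7,8,10}: W {4,8,9,10}->{4,8,9}; V {3,5,7,8,10}->{5,7,8,10}
Constraint 3 (V != Z) on D(V)={5,7,8,10} D(Z)={4,5,9}: no change
So after constraint 3: D(W)={4,8,9}, size = 3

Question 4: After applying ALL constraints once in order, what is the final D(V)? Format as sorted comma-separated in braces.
Constraint 1 (W != Y) on D(W)={4,8,9,10} D(Y)={3,4,5,7}: no change
Constraint 2 (W < V) on D(W)={4,8,9,10} D(V)={3,5,7,8,10}: W {4,8,9,10}->{4,8,9}; V {3,5,7,8,10}->{5,7,8,10}
Constraint 3 (V != Z) on D(V)={5,7,8,10} D(Z)={4,5,9}: no change
So after all 3 constraints: D(V) = {5,7,8,10}

Answer: {5,7,8,10}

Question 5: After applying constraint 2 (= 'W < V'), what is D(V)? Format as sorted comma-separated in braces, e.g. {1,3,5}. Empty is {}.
Constraint 1 (W != Y) on D(W)={4,8,9,10} D(Y)={3,4,5,7}: no change
Constraint 2 (W < V) on D(W)={4,8,9,10} D(V)={3,5,7,8,10}: W {4,8,9,10}->{4,8,9}; V {3,5,7,8,10}->{5,7,8,10}
So after constraint 2: D(V) = {5,7,8,10}

Answer: {5,7,8,10}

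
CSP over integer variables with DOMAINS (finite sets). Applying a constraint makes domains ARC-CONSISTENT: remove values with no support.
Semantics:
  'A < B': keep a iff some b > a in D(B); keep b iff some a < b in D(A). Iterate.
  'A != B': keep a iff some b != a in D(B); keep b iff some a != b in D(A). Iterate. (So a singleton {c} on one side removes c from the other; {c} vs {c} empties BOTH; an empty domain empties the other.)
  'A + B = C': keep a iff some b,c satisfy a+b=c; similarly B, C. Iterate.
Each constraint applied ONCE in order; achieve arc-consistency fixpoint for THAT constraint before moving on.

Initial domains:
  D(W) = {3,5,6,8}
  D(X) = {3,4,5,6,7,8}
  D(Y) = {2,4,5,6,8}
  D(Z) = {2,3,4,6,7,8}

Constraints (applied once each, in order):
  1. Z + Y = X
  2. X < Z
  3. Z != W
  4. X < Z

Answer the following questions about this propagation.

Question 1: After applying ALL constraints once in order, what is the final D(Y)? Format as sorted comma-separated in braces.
Constraint 1 (Z + Y = X) on D(Z)={2,3,4,6,7,8} D(Y)={2,4,5,6,8} D(X)={3,4,5,6,7,8}: Z {2,3,4,6,7,8}->{2,3,4,6}; Y {2,4,5,6,8}->{2,4,5,6}; X {3,4,5,6,7,8}->{4,5,6,7,8}
Constraint 2 (X < Z) on D(X)={4,5,6,7,8} D(Z)={2,3,4,6}: X {4,5,6,7,8}->{4,5}; Z {2,3,4,6}->{6}
Constraint 3 (Z != W) on D(Z)={6} D(W)={3,5,6,8}: W {3,5,6,8}->{3,5,8}
Constraint 4 (X < Z) on D(X)={4,5} D(Z)={6}: no change
So after all 4 constraints: D(Y) = {2,4,5,6}

Answer: {2,4,5,6}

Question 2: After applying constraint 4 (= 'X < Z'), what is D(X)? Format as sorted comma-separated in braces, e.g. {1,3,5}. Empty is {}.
Constraint 1 (Z + Y = X) on D(Z)={2,3,4,6,7,8} D(Y)={2,4,5,6,8} D(X)={3,4,5,6,7,8}: Z {2,3,4,6,7,8}->{2,3,4,6}; Y {2,4,5,6,8}->{2,4,5,6}; X {3,4,5,6,7,8}->{4,5,6,7,8}
Constraint 2 (X < Z) on D(X)={4,5,6,7,8} D(Z)={2,3,4,6}: X {4,5,6,7,8}->{4,5}; Z {2,3,4,6}->{6}
Constraint 3 (Z != W) on D(Z)={6} D(W)={3,5,6,8}: W {3,5,6,8}->{3,5,8}
Constraint 4 (X < Z) on D(X)={4,5} D(Z)={6}: no change
So after constraint 4: D(X) = {4,5}

Answer: {4,5}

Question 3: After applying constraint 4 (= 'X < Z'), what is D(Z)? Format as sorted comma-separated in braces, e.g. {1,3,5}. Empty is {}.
Constraint 1 (Z + Y = X) on D(Z)={2,3,4,6,7,8} D(Y)={2,4,5,6,8} D(X)={3,4,5,6,7,8}: Z {2,3,4,6,7,8}->{2,3,4,6}; Y {2,4,5,6,8}->{2,4,5,6}; X {3,4,5,6,7,8}->{4,5,6,7,8}
Constraint 2 (X < Z) on D(X)={4,5,6,7,8} D(Z)={2,3,4,6}: X {4,5,6,7,8}->{4,5}; Z {2,3,4,6}->{6}
Constraint 3 (Z != W) on D(Z)={6} D(W)={3,5,6,8}: W {3,5,6,8}->{3,5,8}
Constraint 4 (X < Z) on D(X)={4,5} D(Z)={6}: no change
So after constraint 4: D(Z) = {6}

Answer: {6}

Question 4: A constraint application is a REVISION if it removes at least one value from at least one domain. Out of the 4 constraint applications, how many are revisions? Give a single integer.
Answer: 3

Derivation:
Constraint 1 (Z + Y = X) on D(Z)={2,3,4,6,7,8} D(Y)={2,4,5,6,8} D(X)={3,4,5,6,7,8}: Z {2,3,4,6,7,8}->{2,3,4,6}; Y {2,4,5,6,8}->{2,4,5,6}; X {3,4,5,6,7,8}->{4,5,6,7,8} => REVISION
Constraint 2 (X < Z) on D(X)={4,5,6,7,8} D(Z)={2,3,4,6}: X {4,5,6,7,8}->{4,5}; Z {2,3,4,6}->{6} => REVISION
Constraint 3 (Z != W) on D(Z)={6} D(W)={3,5,6,8}: W {3,5,6,8}->{3,5,8} => REVISION
Constraint 4 (X < Z) on D(X)={4,5} D(Z)={6}: no change => not a revision
Total revisions = 3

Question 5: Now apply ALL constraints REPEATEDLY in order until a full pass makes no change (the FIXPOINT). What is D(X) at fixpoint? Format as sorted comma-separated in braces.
pass 0 (initial): D(X)={3,4,5,6,7,8}
pass 1: W {3,5,6,8}->{3,5,8}; X {3,4,5,6,7,8}->{4,5}; Y {2,4,5,6,8}->{2,4,5,6}; Z {2,3,4,6,7,8}->{6}
pass 2: W {3,5,8}->{}; X {4,5}->{}; Y {2,4,5,6}->{}; Z {6}->{}
pass 3: no change
Fixpoint after 3 passes: D(X) = {}

Answer: {}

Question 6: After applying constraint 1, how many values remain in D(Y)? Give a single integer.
Answer: 4

Derivation:
Constraint 1 (Z + Y = X) on D(Z)={2,3,4,6,7,8} D(Y)={2,4,5,6,8} D(X)={3,4,5,6,7,8}: Z {2,3,4,6,7,8}->{2,3,4,6}; Y {2,4,5,6,8}->{2,4,5,6}; X {3,4,5,6,7,8}->{4,5,6,7,8}
So after constraint 1: D(Y)={2,4,5,6}, size = 4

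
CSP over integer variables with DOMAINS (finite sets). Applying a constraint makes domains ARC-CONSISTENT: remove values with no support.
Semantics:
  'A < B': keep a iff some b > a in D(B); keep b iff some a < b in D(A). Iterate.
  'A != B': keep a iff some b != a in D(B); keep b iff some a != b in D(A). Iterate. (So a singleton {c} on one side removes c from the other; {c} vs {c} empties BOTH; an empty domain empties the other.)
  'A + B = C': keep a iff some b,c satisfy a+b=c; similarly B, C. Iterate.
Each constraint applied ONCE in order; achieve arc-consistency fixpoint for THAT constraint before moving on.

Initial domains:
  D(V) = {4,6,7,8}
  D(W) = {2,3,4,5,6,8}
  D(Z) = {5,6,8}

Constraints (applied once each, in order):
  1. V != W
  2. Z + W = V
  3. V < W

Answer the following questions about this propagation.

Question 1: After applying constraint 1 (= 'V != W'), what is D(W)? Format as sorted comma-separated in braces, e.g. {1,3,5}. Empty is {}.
Answer: {2,3,4,5,6,8}

Derivation:
Constraint 1 (V != W) on D(V)={4,6,7,8} D(W)={2,3,4,5,6,8}: no change
So after constraint 1: D(W) = {2,3,4,5,6,8}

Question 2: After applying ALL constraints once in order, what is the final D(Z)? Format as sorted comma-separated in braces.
Constraint 1 (V != W) on D(V)={4,6,7,8} D(W)={2,3,4,5,6,8}: no change
Constraint 2 (Z + W = V) on D(Z)={5,6,8} D(W)={2,3,4,5,6,8} D(V)={4,6,7,8}: Z {5,6,8}->{5,6}; W {2,3,4,5,6,8}->{2,3}; V {4,6,7,8}->{7,8}
Constraint 3 (V < W) on D(V)={7,8} D(W)={2,3}: V {7,8}->{}; W {2,3}->{}
So after all 3 constraints: D(Z) = {5,6}

Answer: {5,6}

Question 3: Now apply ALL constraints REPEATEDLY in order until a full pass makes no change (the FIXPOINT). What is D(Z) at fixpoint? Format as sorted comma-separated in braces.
pass 0 (initial): D(Z)={5,6,8}
pass 1: V {4,6,7,8}->{}; W {2,3,4,5,6,8}->{}; Z {5,6,8}->{5,6}
pass 2: Z {5,6}->{}
pass 3: no change
Fixpoint after 3 passes: D(Z) = {}

Answer: {}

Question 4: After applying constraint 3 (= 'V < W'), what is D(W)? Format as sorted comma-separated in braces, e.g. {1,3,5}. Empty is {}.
Answer: {}

Derivation:
Constraint 1 (V != W) on D(V)={4,6,7,8} D(W)={2,3,4,5,6,8}: no change
Constraint 2 (Z + W = V) on D(Z)={5,6,8} D(W)={2,3,4,5,6,8} D(V)={4,6,7,8}: Z {5,6,8}->{5,6}; W {2,3,4,5,6,8}->{2,3}; V {4,6,7,8}->{7,8}
Constraint 3 (V < W) on D(V)={7,8} D(W)={2,3}: V {7,8}->{}; W {2,3}->{}
So after constraint 3: D(W) = {}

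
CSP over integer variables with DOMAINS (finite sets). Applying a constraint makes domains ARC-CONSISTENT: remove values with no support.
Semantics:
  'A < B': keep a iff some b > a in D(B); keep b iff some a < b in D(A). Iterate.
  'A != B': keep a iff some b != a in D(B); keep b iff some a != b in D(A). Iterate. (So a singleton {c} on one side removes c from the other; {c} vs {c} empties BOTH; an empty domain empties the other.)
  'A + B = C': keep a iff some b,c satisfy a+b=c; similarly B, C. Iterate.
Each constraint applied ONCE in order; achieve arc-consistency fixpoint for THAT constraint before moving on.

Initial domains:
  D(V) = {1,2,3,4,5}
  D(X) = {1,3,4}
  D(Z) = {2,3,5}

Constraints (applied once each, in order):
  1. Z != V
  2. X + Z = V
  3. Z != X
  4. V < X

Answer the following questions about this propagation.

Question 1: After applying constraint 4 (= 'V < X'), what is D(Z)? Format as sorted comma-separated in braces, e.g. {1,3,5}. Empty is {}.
Constraint 1 (Z != V) on D(Z)={2,3,5} D(V)={1,2,3,4,5}: no change
Constraint 2 (X + Z = V) on D(X)={1,3,4} D(Z)={2,3,5} D(V)={1,2,3,4,5}: X {1,3,4}->{1,3}; Z {2,3,5}->{2,3}; V {1,2,3,4,5}->{3,4,5}
Constraint 3 (Z != X) on D(Z)={2,3} D(X)={1,3}: no change
Constraint 4 (V < X) on D(V)={3,4,5} D(X)={1,3}: V {3,4,5}->{}; X {1,3}->{}
So after constraint 4: D(Z) = {2,3}

Answer: {2,3}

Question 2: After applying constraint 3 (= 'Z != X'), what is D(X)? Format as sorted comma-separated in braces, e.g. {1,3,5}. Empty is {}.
Answer: {1,3}

Derivation:
Constraint 1 (Z != V) on D(Z)={2,3,5} D(V)={1,2,3,4,5}: no change
Constraint 2 (X + Z = V) on D(X)={1,3,4} D(Z)={2,3,5} D(V)={1,2,3,4,5}: X {1,3,4}->{1,3}; Z {2,3,5}->{2,3}; V {1,2,3,4,5}->{3,4,5}
Constraint 3 (Z != X) on D(Z)={2,3} D(X)={1,3}: no change
So after constraint 3: D(X) = {1,3}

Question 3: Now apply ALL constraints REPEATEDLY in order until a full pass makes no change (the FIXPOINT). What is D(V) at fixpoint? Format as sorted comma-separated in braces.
pass 0 (initial): D(V)={1,2,3,4,5}
pass 1: V {1,2,3,4,5}->{}; X {1,3,4}->{}; Z {2,3,5}->{2,3}
pass 2: Z {2,3}->{}
pass 3: no change
Fixpoint after 3 passes: D(V) = {}

Answer: {}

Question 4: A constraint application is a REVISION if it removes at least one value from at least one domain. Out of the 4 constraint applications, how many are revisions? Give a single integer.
Answer: 2

Derivation:
Constraint 1 (Z != V) on D(Z)={2,3,5} D(V)={1,2,3,4,5}: no change => not a revision
Constraint 2 (X + Z = V) on D(X)={1,3,4} D(Z)={2,3,5} D(V)={1,2,3,4,5}: X {1,3,4}->{1,3}; Z {2,3,5}->{2,3}; V {1,2,3,4,5}->{3,4,5} => REVISION
Constraint 3 (Z != X) on D(Z)={2,3} D(X)={1,3}: no change => not a revision
Constraint 4 (V < X) on D(V)={3,4,5} D(X)={1,3}: V {3,4,5}->{}; X {1,3}->{} => REVISION
Total revisions = 2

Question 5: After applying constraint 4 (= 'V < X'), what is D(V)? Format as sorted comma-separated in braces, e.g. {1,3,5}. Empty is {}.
Answer: {}

Derivation:
Constraint 1 (Z != V) on D(Z)={2,3,5} D(V)={1,2,3,4,5}: no change
Constraint 2 (X + Z = V) on D(X)={1,3,4} D(Z)={2,3,5} D(V)={1,2,3,4,5}: X {1,3,4}->{1,3}; Z {2,3,5}->{2,3}; V {1,2,3,4,5}->{3,4,5}
Constraint 3 (Z != X) on D(Z)={2,3} D(X)={1,3}: no change
Constraint 4 (V < X) on D(V)={3,4,5} D(X)={1,3}: V {3,4,5}->{}; X {1,3}->{}
So after constraint 4: D(V) = {}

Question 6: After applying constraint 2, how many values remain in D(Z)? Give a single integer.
Answer: 2

Derivation:
Constraint 1 (Z != V) on D(Z)={2,3,5} D(V)={1,2,3,4,5}: no change
Constraint 2 (X + Z = V) on D(X)={1,3,4} D(Z)={2,3,5} D(V)={1,2,3,4,5}: X {1,3,4}->{1,3}; Z {2,3,5}->{2,3}; V {1,2,3,4,5}->{3,4,5}
So after constraint 2: D(Z)={2,3}, size = 2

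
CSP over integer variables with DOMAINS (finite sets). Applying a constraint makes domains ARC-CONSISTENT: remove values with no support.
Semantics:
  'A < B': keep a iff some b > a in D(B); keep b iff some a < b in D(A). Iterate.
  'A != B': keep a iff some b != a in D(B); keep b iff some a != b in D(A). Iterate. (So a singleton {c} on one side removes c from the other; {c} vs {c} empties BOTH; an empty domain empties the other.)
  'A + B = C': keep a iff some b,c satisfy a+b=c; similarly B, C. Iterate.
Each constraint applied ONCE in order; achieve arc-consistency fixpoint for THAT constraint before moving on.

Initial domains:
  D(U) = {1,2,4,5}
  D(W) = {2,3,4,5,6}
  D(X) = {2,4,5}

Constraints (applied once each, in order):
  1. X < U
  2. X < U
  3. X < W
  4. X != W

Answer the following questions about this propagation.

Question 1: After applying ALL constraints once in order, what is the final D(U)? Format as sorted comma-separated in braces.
Answer: {4,5}

Derivation:
Constraint 1 (X < U) on D(X)={2,4,5} D(U)={1,2,4,5}: X {2,4,5}->{2,4}; U {1,2,4,5}->{4,5}
Constraint 2 (X < U) on D(X)={2,4} D(U)={4,5}: no change
Constraint 3 (X < W) on D(X)={2,4} D(W)={2,3,4,5,6}: W {2,3,4,5,6}->{3,4,5,6}
Constraint 4 (X != W) on D(X)={2,4} D(W)={3,4,5,6}: no change
So after all 4 constraints: D(U) = {4,5}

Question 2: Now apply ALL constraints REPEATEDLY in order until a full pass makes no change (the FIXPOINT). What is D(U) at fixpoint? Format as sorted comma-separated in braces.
Answer: {4,5}

Derivation:
pass 0 (initial): D(U)={1,2,4,5}
pass 1: U {1,2,4,5}->{4,5}; W {2,3,4,5,6}->{3,4,5,6}; X {2,4,5}->{2,4}
pass 2: no change
Fixpoint after 2 passes: D(U) = {4,5}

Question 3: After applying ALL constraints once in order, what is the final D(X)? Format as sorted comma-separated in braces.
Answer: {2,4}

Derivation:
Constraint 1 (X < U) on D(X)={2,4,5} D(U)={1,2,4,5}: X {2,4,5}->{2,4}; U {1,2,4,5}->{4,5}
Constraint 2 (X < U) on D(X)={2,4} D(U)={4,5}: no change
Constraint 3 (X < W) on D(X)={2,4} D(W)={2,3,4,5,6}: W {2,3,4,5,6}->{3,4,5,6}
Constraint 4 (X != W) on D(X)={2,4} D(W)={3,4,5,6}: no change
So after all 4 constraints: D(X) = {2,4}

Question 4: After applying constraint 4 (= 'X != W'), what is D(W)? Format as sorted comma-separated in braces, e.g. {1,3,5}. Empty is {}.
Answer: {3,4,5,6}

Derivation:
Constraint 1 (X < U) on D(X)={2,4,5} D(U)={1,2,4,5}: X {2,4,5}->{2,4}; U {1,2,4,5}->{4,5}
Constraint 2 (X < U) on D(X)={2,4} D(U)={4,5}: no change
Constraint 3 (X < W) on D(X)={2,4} D(W)={2,3,4,5,6}: W {2,3,4,5,6}->{3,4,5,6}
Constraint 4 (X != W) on D(X)={2,4} D(W)={3,4,5,6}: no change
So after constraint 4: D(W) = {3,4,5,6}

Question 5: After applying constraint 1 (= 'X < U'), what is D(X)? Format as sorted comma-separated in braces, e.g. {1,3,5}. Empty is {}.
Constraint 1 (X < U) on D(X)={2,4,5} D(U)={1,2,4,5}: X {2,4,5}->{2,4}; U {1,2,4,5}->{4,5}
So after constraint 1: D(X) = {2,4}

Answer: {2,4}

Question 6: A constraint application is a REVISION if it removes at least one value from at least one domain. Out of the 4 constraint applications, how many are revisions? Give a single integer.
Constraint 1 (X < U) on D(X)={2,4,5} D(U)={1,2,4,5}: X {2,4,5}->{2,4}; U {1,2,4,5}->{4,5} => REVISION
Constraint 2 (X < U) on D(X)={2,4} D(U)={4,5}: no change => not a revision
Constraint 3 (X < W) on D(X)={2,4} D(W)={2,3,4,5,6}: W {2,3,4,5,6}->{3,4,5,6} => REVISION
Constraint 4 (X != W) on D(X)={2,4} D(W)={3,4,5,6}: no change => not a revision
Total revisions = 2

Answer: 2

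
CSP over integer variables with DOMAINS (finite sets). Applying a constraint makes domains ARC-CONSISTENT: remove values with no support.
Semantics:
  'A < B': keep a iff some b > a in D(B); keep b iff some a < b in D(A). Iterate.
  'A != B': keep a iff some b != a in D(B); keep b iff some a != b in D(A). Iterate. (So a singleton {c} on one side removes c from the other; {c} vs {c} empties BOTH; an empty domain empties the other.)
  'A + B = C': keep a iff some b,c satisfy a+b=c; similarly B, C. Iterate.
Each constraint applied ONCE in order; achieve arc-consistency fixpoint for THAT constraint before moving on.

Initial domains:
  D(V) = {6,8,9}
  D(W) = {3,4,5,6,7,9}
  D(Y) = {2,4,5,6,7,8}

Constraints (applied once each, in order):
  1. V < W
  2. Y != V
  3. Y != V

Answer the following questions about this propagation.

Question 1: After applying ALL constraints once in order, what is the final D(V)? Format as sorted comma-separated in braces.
Constraint 1 (V < W) on D(V)={6,8,9} D(W)={3,4,5,6,7,9}: V {6,8,9}->{6,8}; W {3,4,5,6,7,9}->{7,9}
Constraint 2 (Y != V) on D(Y)={2,4,5,6,7,8} D(V)={6,8}: no change
Constraint 3 (Y != V) on D(Y)={2,4,5,6,7,8} D(V)={6,8}: no change
So after all 3 constraints: D(V) = {6,8}

Answer: {6,8}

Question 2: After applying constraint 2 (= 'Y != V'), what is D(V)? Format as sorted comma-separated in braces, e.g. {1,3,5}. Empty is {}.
Answer: {6,8}

Derivation:
Constraint 1 (V < W) on D(V)={6,8,9} D(W)={3,4,5,6,7,9}: V {6,8,9}->{6,8}; W {3,4,5,6,7,9}->{7,9}
Constraint 2 (Y != V) on D(Y)={2,4,5,6,7,8} D(V)={6,8}: no change
So after constraint 2: D(V) = {6,8}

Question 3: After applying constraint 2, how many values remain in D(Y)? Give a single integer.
Constraint 1 (V < W) on D(V)={6,8,9} D(W)={3,4,5,6,7,9}: V {6,8,9}->{6,8}; W {3,4,5,6,7,9}->{7,9}
Constraint 2 (Y != V) on D(Y)={2,4,5,6,7,8} D(V)={6,8}: no change
So after constraint 2: D(Y)={2,4,5,6,7,8}, size = 6

Answer: 6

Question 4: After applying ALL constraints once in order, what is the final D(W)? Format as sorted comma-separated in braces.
Answer: {7,9}

Derivation:
Constraint 1 (V < W) on D(V)={6,8,9} D(W)={3,4,5,6,7,9}: V {6,8,9}->{6,8}; W {3,4,5,6,7,9}->{7,9}
Constraint 2 (Y != V) on D(Y)={2,4,5,6,7,8} D(V)={6,8}: no change
Constraint 3 (Y != V) on D(Y)={2,4,5,6,7,8} D(V)={6,8}: no change
So after all 3 constraints: D(W) = {7,9}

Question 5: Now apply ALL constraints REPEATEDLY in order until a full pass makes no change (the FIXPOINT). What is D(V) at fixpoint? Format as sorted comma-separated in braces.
pass 0 (initial): D(V)={6,8,9}
pass 1: V {6,8,9}->{6,8}; W {3,4,5,6,7,9}->{7,9}
pass 2: no change
Fixpoint after 2 passes: D(V) = {6,8}

Answer: {6,8}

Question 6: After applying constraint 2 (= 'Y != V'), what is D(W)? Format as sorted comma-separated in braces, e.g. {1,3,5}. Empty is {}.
Constraint 1 (V < W) on D(V)={6,8,9} D(W)={3,4,5,6,7,9}: V {6,8,9}->{6,8}; W {3,4,5,6,7,9}->{7,9}
Constraint 2 (Y != V) on D(Y)={2,4,5,6,7,8} D(V)={6,8}: no change
So after constraint 2: D(W) = {7,9}

Answer: {7,9}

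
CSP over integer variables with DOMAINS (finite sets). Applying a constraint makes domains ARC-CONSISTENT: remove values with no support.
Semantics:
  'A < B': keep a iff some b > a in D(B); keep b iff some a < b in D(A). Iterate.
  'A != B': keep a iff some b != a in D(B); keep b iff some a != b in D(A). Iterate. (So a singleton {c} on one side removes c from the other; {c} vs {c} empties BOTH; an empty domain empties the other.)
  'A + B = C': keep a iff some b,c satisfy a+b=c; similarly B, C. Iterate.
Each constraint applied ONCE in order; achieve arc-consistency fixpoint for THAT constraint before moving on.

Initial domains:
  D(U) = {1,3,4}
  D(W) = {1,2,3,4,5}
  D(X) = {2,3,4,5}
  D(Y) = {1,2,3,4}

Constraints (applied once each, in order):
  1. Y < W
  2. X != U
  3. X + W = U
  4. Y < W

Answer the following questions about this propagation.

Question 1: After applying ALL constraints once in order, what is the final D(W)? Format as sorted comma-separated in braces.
Answer: {2}

Derivation:
Constraint 1 (Y < W) on D(Y)={1,2,3,4} D(W)={1,2,3,4,5}: W {1,2,3,4,5}->{2,3,4,5}
Constraint 2 (X != U) on D(X)={2,3,4,5} D(U)={1,3,4}: no change
Constraint 3 (X + W = U) on D(X)={2,3,4,5} D(W)={2,3,4,5} D(U)={1,3,4}: X {2,3,4,5}->{2}; W {2,3,4,5}->{2}; U {1,3,4}->{4}
Constraint 4 (Y < W) on D(Y)={1,2,3,4} D(W)={2}: Y {1,2,3,4}->{1}
So after all 4 constraints: D(W) = {2}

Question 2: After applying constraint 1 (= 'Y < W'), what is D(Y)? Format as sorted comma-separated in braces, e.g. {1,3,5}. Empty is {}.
Answer: {1,2,3,4}

Derivation:
Constraint 1 (Y < W) on D(Y)={1,2,3,4} D(W)={1,2,3,4,5}: W {1,2,3,4,5}->{2,3,4,5}
So after constraint 1: D(Y) = {1,2,3,4}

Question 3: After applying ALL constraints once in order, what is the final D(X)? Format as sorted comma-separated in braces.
Constraint 1 (Y < W) on D(Y)={1,2,3,4} D(W)={1,2,3,4,5}: W {1,2,3,4,5}->{2,3,4,5}
Constraint 2 (X != U) on D(X)={2,3,4,5} D(U)={1,3,4}: no change
Constraint 3 (X + W = U) on D(X)={2,3,4,5} D(W)={2,3,4,5} D(U)={1,3,4}: X {2,3,4,5}->{2}; W {2,3,4,5}->{2}; U {1,3,4}->{4}
Constraint 4 (Y < W) on D(Y)={1,2,3,4} D(W)={2}: Y {1,2,3,4}->{1}
So after all 4 constraints: D(X) = {2}

Answer: {2}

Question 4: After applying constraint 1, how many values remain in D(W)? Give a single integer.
Constraint 1 (Y < W) on D(Y)={1,2,3,4} D(W)={1,2,3,4,5}: W {1,2,3,4,5}->{2,3,4,5}
So after constraint 1: D(W)={2,3,4,5}, size = 4

Answer: 4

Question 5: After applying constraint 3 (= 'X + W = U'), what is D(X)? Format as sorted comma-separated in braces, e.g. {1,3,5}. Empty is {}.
Constraint 1 (Y < W) on D(Y)={1,2,3,4} D(W)={1,2,3,4,5}: W {1,2,3,4,5}->{2,3,4,5}
Constraint 2 (X != U) on D(X)={2,3,4,5} D(U)={1,3,4}: no change
Constraint 3 (X + W = U) on D(X)={2,3,4,5} D(W)={2,3,4,5} D(U)={1,3,4}: X {2,3,4,5}->{2}; W {2,3,4,5}->{2}; U {1,3,4}->{4}
So after constraint 3: D(X) = {2}

Answer: {2}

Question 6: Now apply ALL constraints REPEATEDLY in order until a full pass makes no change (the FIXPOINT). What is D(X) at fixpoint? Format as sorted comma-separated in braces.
Answer: {2}

Derivation:
pass 0 (initial): D(X)={2,3,4,5}
pass 1: U {1,3,4}->{4}; W {1,2,3,4,5}->{2}; X {2,3,4,5}->{2}; Y {1,2,3,4}->{1}
pass 2: no change
Fixpoint after 2 passes: D(X) = {2}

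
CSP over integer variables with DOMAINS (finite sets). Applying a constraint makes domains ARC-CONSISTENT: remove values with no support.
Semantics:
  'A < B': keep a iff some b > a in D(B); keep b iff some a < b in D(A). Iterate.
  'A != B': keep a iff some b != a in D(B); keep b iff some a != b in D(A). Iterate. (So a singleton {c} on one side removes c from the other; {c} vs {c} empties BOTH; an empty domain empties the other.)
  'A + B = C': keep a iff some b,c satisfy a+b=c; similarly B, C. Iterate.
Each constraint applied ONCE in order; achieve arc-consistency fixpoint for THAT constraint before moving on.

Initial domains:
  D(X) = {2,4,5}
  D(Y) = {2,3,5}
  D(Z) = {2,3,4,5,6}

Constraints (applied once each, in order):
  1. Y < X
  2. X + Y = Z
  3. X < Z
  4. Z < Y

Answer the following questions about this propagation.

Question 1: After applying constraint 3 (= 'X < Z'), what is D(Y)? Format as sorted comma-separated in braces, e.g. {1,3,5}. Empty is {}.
Constraint 1 (Y < X) on D(Y)={2,3,5} D(X)={2,4,5}: Y {2,3,5}->{2,3}; X {2,4,5}->{4,5}
Constraint 2 (X + Y = Z) on D(X)={4,5} D(Y)={2,3} D(Z)={2,3,4,5,6}: X {4,5}->{4}; Y {2,3}->{2}; Z {2,3,4,5,6}->{6}
Constraint 3 (X < Z) on D(X)={4} D(Z)={6}: no change
So after constraint 3: D(Y) = {2}

Answer: {2}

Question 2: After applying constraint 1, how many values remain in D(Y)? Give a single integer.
Answer: 2

Derivation:
Constraint 1 (Y < X) on D(Y)={2,3,5} D(X)={2,4,5}: Y {2,3,5}->{2,3}; X {2,4,5}->{4,5}
So after constraint 1: D(Y)={2,3}, size = 2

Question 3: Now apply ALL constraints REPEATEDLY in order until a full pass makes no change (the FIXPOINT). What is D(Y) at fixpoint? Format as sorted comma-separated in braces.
Answer: {}

Derivation:
pass 0 (initial): D(Y)={2,3,5}
pass 1: X {2,4,5}->{4}; Y {2,3,5}->{}; Z {2,3,4,5,6}->{}
pass 2: X {4}->{}
pass 3: no change
Fixpoint after 3 passes: D(Y) = {}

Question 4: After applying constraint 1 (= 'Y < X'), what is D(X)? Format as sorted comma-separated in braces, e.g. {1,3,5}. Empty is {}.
Answer: {4,5}

Derivation:
Constraint 1 (Y < X) on D(Y)={2,3,5} D(X)={2,4,5}: Y {2,3,5}->{2,3}; X {2,4,5}->{4,5}
So after constraint 1: D(X) = {4,5}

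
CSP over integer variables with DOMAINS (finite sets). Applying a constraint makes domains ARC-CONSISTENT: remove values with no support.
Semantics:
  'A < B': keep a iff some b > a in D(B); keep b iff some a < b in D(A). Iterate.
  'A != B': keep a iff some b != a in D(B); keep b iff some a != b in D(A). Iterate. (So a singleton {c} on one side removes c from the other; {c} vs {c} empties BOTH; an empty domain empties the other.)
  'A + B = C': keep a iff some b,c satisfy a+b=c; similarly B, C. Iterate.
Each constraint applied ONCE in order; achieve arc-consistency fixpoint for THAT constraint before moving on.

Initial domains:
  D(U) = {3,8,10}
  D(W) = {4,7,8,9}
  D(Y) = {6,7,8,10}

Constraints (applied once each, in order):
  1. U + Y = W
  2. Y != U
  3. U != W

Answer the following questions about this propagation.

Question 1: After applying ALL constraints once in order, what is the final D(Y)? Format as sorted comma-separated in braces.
Answer: {6}

Derivation:
Constraint 1 (U + Y = W) on D(U)={3,8,10} D(Y)={6,7,8,10} D(W)={4,7,8,9}: U {3,8,10}->{3}; Y {6,7,8,10}->{6}; W {4,7,8,9}->{9}
Constraint 2 (Y != U) on D(Y)={6} D(U)={3}: no change
Constraint 3 (U != W) on D(U)={3} D(W)={9}: no change
So after all 3 constraints: D(Y) = {6}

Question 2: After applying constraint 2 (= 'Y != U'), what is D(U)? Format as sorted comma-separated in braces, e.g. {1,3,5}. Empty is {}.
Answer: {3}

Derivation:
Constraint 1 (U + Y = W) on D(U)={3,8,10} D(Y)={6,7,8,10} D(W)={4,7,8,9}: U {3,8,10}->{3}; Y {6,7,8,10}->{6}; W {4,7,8,9}->{9}
Constraint 2 (Y != U) on D(Y)={6} D(U)={3}: no change
So after constraint 2: D(U) = {3}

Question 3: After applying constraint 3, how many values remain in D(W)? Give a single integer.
Answer: 1

Derivation:
Constraint 1 (U + Y = W) on D(U)={3,8,10} D(Y)={6,7,8,10} D(W)={4,7,8,9}: U {3,8,10}->{3}; Y {6,7,8,10}->{6}; W {4,7,8,9}->{9}
Constraint 2 (Y != U) on D(Y)={6} D(U)={3}: no change
Constraint 3 (U != W) on D(U)={3} D(W)={9}: no change
So after constraint 3: D(W)={9}, size = 1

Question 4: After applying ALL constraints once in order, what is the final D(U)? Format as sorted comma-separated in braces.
Answer: {3}

Derivation:
Constraint 1 (U + Y = W) on D(U)={3,8,10} D(Y)={6,7,8,10} D(W)={4,7,8,9}: U {3,8,10}->{3}; Y {6,7,8,10}->{6}; W {4,7,8,9}->{9}
Constraint 2 (Y != U) on D(Y)={6} D(U)={3}: no change
Constraint 3 (U != W) on D(U)={3} D(W)={9}: no change
So after all 3 constraints: D(U) = {3}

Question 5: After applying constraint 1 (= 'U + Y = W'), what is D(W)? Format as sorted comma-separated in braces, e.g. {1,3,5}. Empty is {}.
Answer: {9}

Derivation:
Constraint 1 (U + Y = W) on D(U)={3,8,10} D(Y)={6,7,8,10} D(W)={4,7,8,9}: U {3,8,10}->{3}; Y {6,7,8,10}->{6}; W {4,7,8,9}->{9}
So after constraint 1: D(W) = {9}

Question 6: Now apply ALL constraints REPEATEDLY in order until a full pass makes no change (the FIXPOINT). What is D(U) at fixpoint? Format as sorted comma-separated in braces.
Answer: {3}

Derivation:
pass 0 (initial): D(U)={3,8,10}
pass 1: U {3,8,10}->{3}; W {4,7,8,9}->{9}; Y {6,7,8,10}->{6}
pass 2: no change
Fixpoint after 2 passes: D(U) = {3}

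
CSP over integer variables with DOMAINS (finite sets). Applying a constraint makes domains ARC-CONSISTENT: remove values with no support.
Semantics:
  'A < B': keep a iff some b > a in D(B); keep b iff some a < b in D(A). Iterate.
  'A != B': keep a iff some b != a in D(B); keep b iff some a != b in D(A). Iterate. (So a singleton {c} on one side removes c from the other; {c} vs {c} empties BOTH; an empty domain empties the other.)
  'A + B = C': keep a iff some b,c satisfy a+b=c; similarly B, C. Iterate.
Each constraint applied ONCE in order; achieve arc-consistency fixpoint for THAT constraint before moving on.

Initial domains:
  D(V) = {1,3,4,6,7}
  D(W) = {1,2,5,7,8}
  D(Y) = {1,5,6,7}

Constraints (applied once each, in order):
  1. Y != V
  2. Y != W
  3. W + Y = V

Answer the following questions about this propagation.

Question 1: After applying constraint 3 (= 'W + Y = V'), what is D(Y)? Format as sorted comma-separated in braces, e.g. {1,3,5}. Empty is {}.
Constraint 1 (Y != V) on D(Y)={1,5,6,7} D(V)={1,3,4,6,7}: no change
Constraint 2 (Y != W) on D(Y)={1,5,6,7} D(W)={1,2,5,7,8}: no change
Constraint 3 (W + Y = V) on D(W)={1,2,5,7,8} D(Y)={1,5,6,7} D(V)={1,3,4,6,7}: W {1,2,5,7,8}->{1,2,5}; Y {1,5,6,7}->{1,5,6}; V {1,3,4,6,7}->{3,6,7}
So after constraint 3: D(Y) = {1,5,6}

Answer: {1,5,6}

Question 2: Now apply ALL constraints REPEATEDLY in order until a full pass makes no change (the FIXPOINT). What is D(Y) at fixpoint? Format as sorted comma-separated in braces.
Answer: {1,5,6}

Derivation:
pass 0 (initial): D(Y)={1,5,6,7}
pass 1: V {1,3,4,6,7}->{3,6,7}; W {1,2,5,7,8}->{1,2,5}; Y {1,5,6,7}->{1,5,6}
pass 2: no change
Fixpoint after 2 passes: D(Y) = {1,5,6}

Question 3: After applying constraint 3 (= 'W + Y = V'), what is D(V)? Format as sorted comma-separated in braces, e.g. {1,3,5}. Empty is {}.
Answer: {3,6,7}

Derivation:
Constraint 1 (Y != V) on D(Y)={1,5,6,7} D(V)={1,3,4,6,7}: no change
Constraint 2 (Y != W) on D(Y)={1,5,6,7} D(W)={1,2,5,7,8}: no change
Constraint 3 (W + Y = V) on D(W)={1,2,5,7,8} D(Y)={1,5,6,7} D(V)={1,3,4,6,7}: W {1,2,5,7,8}->{1,2,5}; Y {1,5,6,7}->{1,5,6}; V {1,3,4,6,7}->{3,6,7}
So after constraint 3: D(V) = {3,6,7}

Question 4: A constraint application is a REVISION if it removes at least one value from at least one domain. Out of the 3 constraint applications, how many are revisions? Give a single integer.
Constraint 1 (Y != V) on D(Y)={1,5,6,7} D(V)={1,3,4,6,7}: no change => not a revision
Constraint 2 (Y != W) on D(Y)={1,5,6,7} D(W)={1,2,5,7,8}: no change => not a revision
Constraint 3 (W + Y = V) on D(W)={1,2,5,7,8} D(Y)={1,5,6,7} D(V)={1,3,4,6,7}: W {1,2,5,7,8}->{1,2,5}; Y {1,5,6,7}->{1,5,6}; V {1,3,4,6,7}->{3,6,7} => REVISION
Total revisions = 1

Answer: 1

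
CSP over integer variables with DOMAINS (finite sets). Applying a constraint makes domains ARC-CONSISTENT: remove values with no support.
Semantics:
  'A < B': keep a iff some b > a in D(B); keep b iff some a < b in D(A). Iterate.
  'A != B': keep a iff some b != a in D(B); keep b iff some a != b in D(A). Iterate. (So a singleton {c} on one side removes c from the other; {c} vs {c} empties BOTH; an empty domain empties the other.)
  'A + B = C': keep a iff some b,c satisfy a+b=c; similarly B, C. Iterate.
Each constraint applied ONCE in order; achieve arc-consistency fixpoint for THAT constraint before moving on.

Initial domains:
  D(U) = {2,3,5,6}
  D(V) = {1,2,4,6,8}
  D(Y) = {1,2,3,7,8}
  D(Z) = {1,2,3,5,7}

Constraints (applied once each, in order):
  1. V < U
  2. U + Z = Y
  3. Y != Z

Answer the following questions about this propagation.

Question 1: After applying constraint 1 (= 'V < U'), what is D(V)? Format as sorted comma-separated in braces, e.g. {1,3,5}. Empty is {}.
Answer: {1,2,4}

Derivation:
Constraint 1 (V < U) on D(V)={1,2,4,6,8} D(U)={2,3,5,6}: V {1,2,4,6,8}->{1,2,4}
So after constraint 1: D(V) = {1,2,4}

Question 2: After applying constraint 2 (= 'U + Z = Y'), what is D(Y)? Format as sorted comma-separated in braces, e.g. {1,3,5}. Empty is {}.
Constraint 1 (V < U) on D(V)={1,2,4,6,8} D(U)={2,3,5,6}: V {1,2,4,6,8}->{1,2,4}
Constraint 2 (U + Z = Y) on D(U)={2,3,5,6} D(Z)={1,2,3,5,7} D(Y)={1,2,3,7,8}: Z {1,2,3,5,7}->{1,2,3,5}; Y {1,2,3,7,8}->{3,7,8}
So after constraint 2: D(Y) = {3,7,8}

Answer: {3,7,8}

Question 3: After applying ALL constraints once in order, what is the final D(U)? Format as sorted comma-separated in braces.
Answer: {2,3,5,6}

Derivation:
Constraint 1 (V < U) on D(V)={1,2,4,6,8} D(U)={2,3,5,6}: V {1,2,4,6,8}->{1,2,4}
Constraint 2 (U + Z = Y) on D(U)={2,3,5,6} D(Z)={1,2,3,5,7} D(Y)={1,2,3,7,8}: Z {1,2,3,5,7}->{1,2,3,5}; Y {1,2,3,7,8}->{3,7,8}
Constraint 3 (Y != Z) on D(Y)={3,7,8} D(Z)={1,2,3,5}: no change
So after all 3 constraints: D(U) = {2,3,5,6}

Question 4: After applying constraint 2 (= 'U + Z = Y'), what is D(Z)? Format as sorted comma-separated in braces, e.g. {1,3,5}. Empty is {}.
Constraint 1 (V < U) on D(V)={1,2,4,6,8} D(U)={2,3,5,6}: V {1,2,4,6,8}->{1,2,4}
Constraint 2 (U + Z = Y) on D(U)={2,3,5,6} D(Z)={1,2,3,5,7} D(Y)={1,2,3,7,8}: Z {1,2,3,5,7}->{1,2,3,5}; Y {1,2,3,7,8}->{3,7,8}
So after constraint 2: D(Z) = {1,2,3,5}

Answer: {1,2,3,5}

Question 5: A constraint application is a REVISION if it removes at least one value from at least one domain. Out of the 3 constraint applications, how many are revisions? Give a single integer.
Answer: 2

Derivation:
Constraint 1 (V < U) on D(V)={1,2,4,6,8} D(U)={2,3,5,6}: V {1,2,4,6,8}->{1,2,4} => REVISION
Constraint 2 (U + Z = Y) on D(U)={2,3,5,6} D(Z)={1,2,3,5,7} D(Y)={1,2,3,7,8}: Z {1,2,3,5,7}->{1,2,3,5}; Y {1,2,3,7,8}->{3,7,8} => REVISION
Constraint 3 (Y != Z) on D(Y)={3,7,8} D(Z)={1,2,3,5}: no change => not a revision
Total revisions = 2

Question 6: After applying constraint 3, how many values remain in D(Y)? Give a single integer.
Constraint 1 (V < U) on D(V)={1,2,4,6,8} D(U)={2,3,5,6}: V {1,2,4,6,8}->{1,2,4}
Constraint 2 (U + Z = Y) on D(U)={2,3,5,6} D(Z)={1,2,3,5,7} D(Y)={1,2,3,7,8}: Z {1,2,3,5,7}->{1,2,3,5}; Y {1,2,3,7,8}->{3,7,8}
Constraint 3 (Y != Z) on D(Y)={3,7,8} D(Z)={1,2,3,5}: no change
So after constraint 3: D(Y)={3,7,8}, size = 3

Answer: 3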